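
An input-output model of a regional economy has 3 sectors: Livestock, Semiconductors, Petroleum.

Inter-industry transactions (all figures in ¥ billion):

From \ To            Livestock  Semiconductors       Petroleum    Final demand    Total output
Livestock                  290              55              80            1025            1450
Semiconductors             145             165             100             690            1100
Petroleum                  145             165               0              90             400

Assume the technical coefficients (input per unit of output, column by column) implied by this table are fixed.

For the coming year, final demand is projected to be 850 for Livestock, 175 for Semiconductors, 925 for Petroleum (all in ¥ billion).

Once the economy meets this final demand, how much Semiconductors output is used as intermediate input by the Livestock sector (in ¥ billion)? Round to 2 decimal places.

Technical coefficients a_ij = z_ij / X_j:
  a_11 = 290/1450 = 0.20, a_21 = 145/1450 = 0.10, a_31 = 145/1450 = 0.10
  a_12 = 55/1100 = 0.05, a_22 = 165/1100 = 0.15, a_32 = 165/1100 = 0.15
  a_13 = 80/400 = 0.20, a_23 = 100/400 = 0.25, a_33 = 0/400 = 0.00
I − A =
  [   0.80    -0.05    -0.20]
  [  -0.10     0.85    -0.25]
  [  -0.10    -0.15     1.00]
Cofactors of I−A, C_ij = (−1)^(i+j)·(minor ij) (rows/columns in the sector order above):
  C_11 = (0.85)(1.00) − (-0.25)(-0.15) = 0.8125
  C_12 = −[(-0.10)(1.00) − (-0.25)(-0.10)] = 0.1250
  C_13 = (-0.10)(-0.15) − (0.85)(-0.10) = 0.1000
  C_21 = −[(-0.05)(1.00) − (-0.20)(-0.15)] = 0.0800
  C_22 = (0.80)(1.00) − (-0.20)(-0.10) = 0.7800
  C_23 = −[(0.80)(-0.15) − (-0.05)(-0.10)] = 0.1250
  C_31 = (-0.05)(-0.25) − (-0.20)(0.85) = 0.1825
  C_32 = −[(0.80)(-0.25) − (-0.20)(-0.10)] = 0.2200
  C_33 = (0.80)(0.85) − (-0.05)(-0.10) = 0.6750
det(I−A) = Σ_j (I−A)_1j·C_1j = (0.80)(0.8125) + (-0.05)(0.1250) + (-0.20)(0.1000) = 0.62375
adj(I−A) = Cᵀ =
  [ 0.8125   0.0800   0.1825]
  [ 0.1250   0.7800   0.2200]
  [ 0.1000   0.1250   0.6750]
(I − A)⁻¹ = adj(I−A) / det(I−A) ≈
  [   1.3026     0.1283     0.2926]
  [   0.2004     1.2505     0.3527]
  [   0.1603     0.2004     1.0822]
First solve x = (I − A)⁻¹ d = adj(I−A)·d / det(I−A); in particular x_1 = (0.8125·850 + 0.0800·175 + 0.1825·925) / 0.62375 = 873.4375 / 0.62375 ≈ 1400.3006.
Intermediate flow from 2 to 1: z_21 = a_21 · x_1 = 0.10 × 873.4375 / 0.62375 = 87.34375 / 0.62375 ≈ 140.03.

z_21 = 140.03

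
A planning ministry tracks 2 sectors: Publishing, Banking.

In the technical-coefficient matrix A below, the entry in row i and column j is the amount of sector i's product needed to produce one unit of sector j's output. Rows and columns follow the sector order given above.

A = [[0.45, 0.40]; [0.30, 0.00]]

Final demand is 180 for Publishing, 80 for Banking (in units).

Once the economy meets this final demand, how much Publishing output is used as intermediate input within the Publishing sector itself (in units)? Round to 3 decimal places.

I − A =
  [   0.55    -0.40]
  [  -0.30     1.00]
det(I−A) = (0.55)(1.00) − (-0.40)(-0.30) = 0.4300
adj(I−A) = [[1.00, 0.40], [0.30, 0.55]]
(I − A)⁻¹ = adj(I−A) / det(I−A) ≈
  [   2.3256     0.9302]
  [   0.6977     1.2791]
First solve x = (I − A)⁻¹ d = adj(I−A)·d / det(I−A); in particular x_1 = (1.00·180 + 0.40·80) / 0.4300 = 212.00 / 0.4300 ≈ 493.02326.
Intermediate flow from 1 to 1: z_11 = a_11 · x_1 = 0.45 × 212.00 / 0.4300 = 95.40 / 0.4300 ≈ 221.860.

z_11 = 221.860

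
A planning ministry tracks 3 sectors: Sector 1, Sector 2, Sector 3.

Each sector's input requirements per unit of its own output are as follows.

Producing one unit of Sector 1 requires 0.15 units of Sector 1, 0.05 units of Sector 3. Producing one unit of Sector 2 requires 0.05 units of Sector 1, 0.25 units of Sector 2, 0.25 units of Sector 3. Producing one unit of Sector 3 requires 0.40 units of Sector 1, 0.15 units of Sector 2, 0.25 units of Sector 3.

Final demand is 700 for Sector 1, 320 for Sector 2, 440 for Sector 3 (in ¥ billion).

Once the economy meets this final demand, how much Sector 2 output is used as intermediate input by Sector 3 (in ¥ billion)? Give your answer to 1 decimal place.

z_23 = 130.7

I − A =
  [   0.85    -0.05    -0.40]
  [   0.00     0.75    -0.15]
  [  -0.05    -0.25     0.75]
Cofactors of I−A, C_ij = (−1)^(i+j)·(minor ij) (rows/columns in the sector order above):
  C_11 = (0.75)(0.75) − (-0.15)(-0.25) = 0.5250
  C_12 = −[(0.00)(0.75) − (-0.15)(-0.05)] = 0.0075
  C_13 = (0.00)(-0.25) − (0.75)(-0.05) = 0.0375
  C_21 = −[(-0.05)(0.75) − (-0.40)(-0.25)] = 0.1375
  C_22 = (0.85)(0.75) − (-0.40)(-0.05) = 0.6175
  C_23 = −[(0.85)(-0.25) − (-0.05)(-0.05)] = 0.2150
  C_31 = (-0.05)(-0.15) − (-0.40)(0.75) = 0.3075
  C_32 = −[(0.85)(-0.15) − (-0.40)(0.00)] = 0.1275
  C_33 = (0.85)(0.75) − (-0.05)(0.00) = 0.6375
det(I−A) = Σ_j (I−A)_1j·C_1j = (0.85)(0.5250) + (-0.05)(0.0075) + (-0.40)(0.0375) = 0.430875
adj(I−A) = Cᵀ =
  [ 0.5250   0.1375   0.3075]
  [ 0.0075   0.6175   0.1275]
  [ 0.0375   0.2150   0.6375]
(I − A)⁻¹ = adj(I−A) / det(I−A) ≈
  [   1.2185     0.3191     0.7137]
  [   0.0174     1.4331     0.2959]
  [   0.0870     0.4990     1.4795]
First solve x = (I − A)⁻¹ d = adj(I−A)·d / det(I−A); in particular x_3 = (0.0375·700 + 0.2150·320 + 0.6375·440) / 0.430875 = 375.55 / 0.430875 ≈ 871.598.
Intermediate flow from 2 to 3: z_23 = a_23 · x_3 = 0.15 × 375.55 / 0.430875 = 56.3325 / 0.430875 ≈ 130.7.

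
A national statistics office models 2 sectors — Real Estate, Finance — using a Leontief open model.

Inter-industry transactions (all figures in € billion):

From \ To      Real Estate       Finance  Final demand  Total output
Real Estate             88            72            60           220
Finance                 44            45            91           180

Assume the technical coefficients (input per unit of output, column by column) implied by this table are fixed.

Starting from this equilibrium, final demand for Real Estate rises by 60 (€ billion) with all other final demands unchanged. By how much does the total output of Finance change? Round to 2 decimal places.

Δx_F = 32.43

Technical coefficients a_ij = z_ij / X_j:
  a_RR = 88/220 = 0.40, a_FR = 44/220 = 0.20
  a_RF = 72/180 = 0.40, a_FF = 45/180 = 0.25
I − A =
  [   0.60    -0.40]
  [  -0.20     0.75]
det(I−A) = (0.60)(0.75) − (-0.40)(-0.20) = 0.3700
adj(I−A) = [[0.75, 0.40], [0.20, 0.60]]
(I − A)⁻¹ = adj(I−A) / det(I−A) ≈
  [   2.0270     1.0811]
  [   0.5405     1.6216]
Δx = (I − A)⁻¹ Δd with Δd having +60 in the Real Estate component and 0 elsewhere.
So Δx_F = L_FR · (+60), where L_FR = adj(I−A)_FR / det(I−A) = 0.20 / 0.3700.
Δx_F = 0.20 × (+60) / 0.3700 = 12.00 / 0.3700 ≈ 32.43.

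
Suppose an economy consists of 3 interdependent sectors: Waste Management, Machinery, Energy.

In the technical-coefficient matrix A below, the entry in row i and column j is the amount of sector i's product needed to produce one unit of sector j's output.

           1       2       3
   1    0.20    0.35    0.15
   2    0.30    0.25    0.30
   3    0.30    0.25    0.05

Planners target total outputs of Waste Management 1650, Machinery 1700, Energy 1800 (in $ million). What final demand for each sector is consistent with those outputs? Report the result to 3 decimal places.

d_1 = 455.000, d_2 = 240.000, d_3 = 790.000

I − A =
  [   0.80    -0.35    -0.15]
  [  -0.30     0.75    -0.30]
  [  -0.30    -0.25     0.95]
d = (I − A) x:
  d_1 = (+0.80)·1650 + (-0.35)·1700 + (-0.15)·1800 = 455.000
  d_2 = (-0.30)·1650 + (+0.75)·1700 + (-0.30)·1800 = 240.000
  d_3 = (-0.30)·1650 + (-0.25)·1700 + (+0.95)·1800 = 790.000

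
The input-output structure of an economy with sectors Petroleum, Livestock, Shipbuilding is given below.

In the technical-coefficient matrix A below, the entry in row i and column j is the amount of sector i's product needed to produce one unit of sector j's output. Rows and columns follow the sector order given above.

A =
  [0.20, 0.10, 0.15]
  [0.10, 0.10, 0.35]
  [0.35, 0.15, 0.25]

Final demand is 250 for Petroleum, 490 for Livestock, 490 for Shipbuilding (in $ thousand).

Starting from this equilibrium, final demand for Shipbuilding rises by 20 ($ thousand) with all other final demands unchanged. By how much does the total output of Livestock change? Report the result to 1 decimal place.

Δx_L = 13.8

I − A =
  [   0.80    -0.10    -0.15]
  [  -0.10     0.90    -0.35]
  [  -0.35    -0.15     0.75]
Cofactors of I−A, C_ij = (−1)^(i+j)·(minor ij) (rows/columns in the sector order above):
  C_11 = (0.90)(0.75) − (-0.35)(-0.15) = 0.6225
  C_12 = −[(-0.10)(0.75) − (-0.35)(-0.35)] = 0.1975
  C_13 = (-0.10)(-0.15) − (0.90)(-0.35) = 0.3300
  C_21 = −[(-0.10)(0.75) − (-0.15)(-0.15)] = 0.0975
  C_22 = (0.80)(0.75) − (-0.15)(-0.35) = 0.5475
  C_23 = −[(0.80)(-0.15) − (-0.10)(-0.35)] = 0.1550
  C_31 = (-0.10)(-0.35) − (-0.15)(0.90) = 0.1700
  C_32 = −[(0.80)(-0.35) − (-0.15)(-0.10)] = 0.2950
  C_33 = (0.80)(0.90) − (-0.10)(-0.10) = 0.7100
det(I−A) = Σ_j (I−A)_1j·C_1j = (0.80)(0.6225) + (-0.10)(0.1975) + (-0.15)(0.3300) = 0.42875
adj(I−A) = Cᵀ =
  [ 0.6225   0.0975   0.1700]
  [ 0.1975   0.5475   0.2950]
  [ 0.3300   0.1550   0.7100]
(I − A)⁻¹ = adj(I−A) / det(I−A) ≈
  [   1.4519     0.2274     0.3965]
  [   0.4606     1.2770     0.6880]
  [   0.7697     0.3615     1.6560]
Δx = (I − A)⁻¹ Δd with Δd having +20 in the Shipbuilding component and 0 elsewhere.
So Δx_L = L_LS · (+20), where L_LS = adj(I−A)_LS / det(I−A) = 0.2950 / 0.42875.
Δx_L = 0.2950 × (+20) / 0.42875 = 5.90 / 0.42875 ≈ 13.8.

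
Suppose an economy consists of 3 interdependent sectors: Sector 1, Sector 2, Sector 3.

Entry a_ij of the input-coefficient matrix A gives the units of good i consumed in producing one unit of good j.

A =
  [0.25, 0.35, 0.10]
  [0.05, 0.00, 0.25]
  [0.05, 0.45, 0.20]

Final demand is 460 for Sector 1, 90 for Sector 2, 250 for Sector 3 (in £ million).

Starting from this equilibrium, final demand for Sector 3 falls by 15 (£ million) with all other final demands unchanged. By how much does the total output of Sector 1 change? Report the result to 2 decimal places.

Δx_1 = -5.74

I − A =
  [   0.75    -0.35    -0.10]
  [  -0.05     1.00    -0.25]
  [  -0.05    -0.45     0.80]
Cofactors of I−A, C_ij = (−1)^(i+j)·(minor ij) (rows/columns in the sector order above):
  C_11 = (1.00)(0.80) − (-0.25)(-0.45) = 0.6875
  C_12 = −[(-0.05)(0.80) − (-0.25)(-0.05)] = 0.0525
  C_13 = (-0.05)(-0.45) − (1.00)(-0.05) = 0.0725
  C_21 = −[(-0.35)(0.80) − (-0.10)(-0.45)] = 0.3250
  C_22 = (0.75)(0.80) − (-0.10)(-0.05) = 0.5950
  C_23 = −[(0.75)(-0.45) − (-0.35)(-0.05)] = 0.3550
  C_31 = (-0.35)(-0.25) − (-0.10)(1.00) = 0.1875
  C_32 = −[(0.75)(-0.25) − (-0.10)(-0.05)] = 0.1925
  C_33 = (0.75)(1.00) − (-0.35)(-0.05) = 0.7325
det(I−A) = Σ_j (I−A)_1j·C_1j = (0.75)(0.6875) + (-0.35)(0.0525) + (-0.10)(0.0725) = 0.4900
adj(I−A) = Cᵀ =
  [ 0.6875   0.3250   0.1875]
  [ 0.0525   0.5950   0.1925]
  [ 0.0725   0.3550   0.7325]
(I − A)⁻¹ = adj(I−A) / det(I−A) ≈
  [   1.4031     0.6633     0.3827]
  [   0.1071     1.2143     0.3929]
  [   0.1480     0.7245     1.4949]
Δx = (I − A)⁻¹ Δd with Δd having -15 in the Sector 3 component and 0 elsewhere.
So Δx_1 = L_13 · (-15), where L_13 = adj(I−A)_13 / det(I−A) = 0.1875 / 0.4900.
Δx_1 = 0.1875 × (-15) / 0.4900 = -2.8125 / 0.4900 ≈ -5.74.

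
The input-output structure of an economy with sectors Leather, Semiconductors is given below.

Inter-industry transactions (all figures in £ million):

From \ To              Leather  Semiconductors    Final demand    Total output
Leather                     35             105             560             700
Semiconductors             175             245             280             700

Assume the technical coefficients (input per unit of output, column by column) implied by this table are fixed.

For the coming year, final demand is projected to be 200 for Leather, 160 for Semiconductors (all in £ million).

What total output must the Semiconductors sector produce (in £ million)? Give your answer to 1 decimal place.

Technical coefficients a_ij = z_ij / X_j:
  a_LL = 35/700 = 0.05, a_SL = 175/700 = 0.25
  a_LS = 105/700 = 0.15, a_SS = 245/700 = 0.35
I − A =
  [   0.95    -0.15]
  [  -0.25     0.65]
det(I−A) = (0.95)(0.65) − (-0.15)(-0.25) = 0.5800
adj(I−A) = [[0.65, 0.15], [0.25, 0.95]]
(I − A)⁻¹ = adj(I−A) / det(I−A) ≈
  [   1.1207     0.2586]
  [   0.4310     1.6379]
x = (I − A)⁻¹ d = adj(I−A)·d / det(I−A), with det(I−A) = 0.5800:
  x_L = (0.65·200 + 0.15·160) / 0.5800 = 154.00 / 0.5800 ≈ 265.5
  x_S = (0.25·200 + 0.95·160) / 0.5800 = 202.00 / 0.5800 ≈ 348.3

x_S = 348.3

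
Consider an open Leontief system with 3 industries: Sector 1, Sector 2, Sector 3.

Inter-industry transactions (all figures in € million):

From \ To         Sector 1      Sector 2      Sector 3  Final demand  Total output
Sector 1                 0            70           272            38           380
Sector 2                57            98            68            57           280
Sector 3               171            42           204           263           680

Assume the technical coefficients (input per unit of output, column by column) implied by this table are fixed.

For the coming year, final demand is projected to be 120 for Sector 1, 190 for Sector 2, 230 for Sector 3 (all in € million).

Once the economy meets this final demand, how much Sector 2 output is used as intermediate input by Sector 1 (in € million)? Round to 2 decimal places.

Technical coefficients a_ij = z_ij / X_j:
  a_11 = 0/380 = 0.00, a_21 = 57/380 = 0.15, a_31 = 171/380 = 0.45
  a_12 = 70/280 = 0.25, a_22 = 98/280 = 0.35, a_32 = 42/280 = 0.15
  a_13 = 272/680 = 0.40, a_23 = 68/680 = 0.10, a_33 = 204/680 = 0.30
I − A =
  [   1.00    -0.25    -0.40]
  [  -0.15     0.65    -0.10]
  [  -0.45    -0.15     0.70]
Cofactors of I−A, C_ij = (−1)^(i+j)·(minor ij) (rows/columns in the sector order above):
  C_11 = (0.65)(0.70) − (-0.10)(-0.15) = 0.4400
  C_12 = −[(-0.15)(0.70) − (-0.10)(-0.45)] = 0.1500
  C_13 = (-0.15)(-0.15) − (0.65)(-0.45) = 0.3150
  C_21 = −[(-0.25)(0.70) − (-0.40)(-0.15)] = 0.2350
  C_22 = (1.00)(0.70) − (-0.40)(-0.45) = 0.5200
  C_23 = −[(1.00)(-0.15) − (-0.25)(-0.45)] = 0.2625
  C_31 = (-0.25)(-0.10) − (-0.40)(0.65) = 0.2850
  C_32 = −[(1.00)(-0.10) − (-0.40)(-0.15)] = 0.1600
  C_33 = (1.00)(0.65) − (-0.25)(-0.15) = 0.6125
det(I−A) = Σ_j (I−A)_1j·C_1j = (1.00)(0.4400) + (-0.25)(0.1500) + (-0.40)(0.3150) = 0.2765
adj(I−A) = Cᵀ =
  [ 0.4400   0.2350   0.2850]
  [ 0.1500   0.5200   0.1600]
  [ 0.3150   0.2625   0.6125]
(I − A)⁻¹ = adj(I−A) / det(I−A) ≈
  [   1.5913     0.8499     1.0307]
  [   0.5425     1.8807     0.5787]
  [   1.1392     0.9494     2.2152]
First solve x = (I − A)⁻¹ d = adj(I−A)·d / det(I−A); in particular x_1 = (0.4400·120 + 0.2350·190 + 0.2850·230) / 0.2765 = 163.00 / 0.2765 ≈ 589.5118.
Intermediate flow from 2 to 1: z_21 = a_21 · x_1 = 0.15 × 163.00 / 0.2765 = 24.45 / 0.2765 ≈ 88.43.

z_21 = 88.43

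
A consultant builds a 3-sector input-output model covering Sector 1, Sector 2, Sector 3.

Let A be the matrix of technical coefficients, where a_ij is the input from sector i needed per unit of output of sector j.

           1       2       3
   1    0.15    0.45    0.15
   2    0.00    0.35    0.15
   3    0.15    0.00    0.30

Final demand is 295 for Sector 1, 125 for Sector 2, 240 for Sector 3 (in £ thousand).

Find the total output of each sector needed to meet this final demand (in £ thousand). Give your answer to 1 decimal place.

I − A =
  [   0.85    -0.45    -0.15]
  [   0.00     0.65    -0.15]
  [  -0.15     0.00     0.70]
Cofactors of I−A, C_ij = (−1)^(i+j)·(minor ij) (rows/columns in the sector order above):
  C_11 = (0.65)(0.70) − (-0.15)(0.00) = 0.4550
  C_12 = −[(0.00)(0.70) − (-0.15)(-0.15)] = 0.0225
  C_13 = (0.00)(0.00) − (0.65)(-0.15) = 0.0975
  C_21 = −[(-0.45)(0.70) − (-0.15)(0.00)] = 0.3150
  C_22 = (0.85)(0.70) − (-0.15)(-0.15) = 0.5725
  C_23 = −[(0.85)(0.00) − (-0.45)(-0.15)] = 0.0675
  C_31 = (-0.45)(-0.15) − (-0.15)(0.65) = 0.1650
  C_32 = −[(0.85)(-0.15) − (-0.15)(0.00)] = 0.1275
  C_33 = (0.85)(0.65) − (-0.45)(0.00) = 0.5525
det(I−A) = Σ_j (I−A)_1j·C_1j = (0.85)(0.4550) + (-0.45)(0.0225) + (-0.15)(0.0975) = 0.3620
adj(I−A) = Cᵀ =
  [ 0.4550   0.3150   0.1650]
  [ 0.0225   0.5725   0.1275]
  [ 0.0975   0.0675   0.5525]
(I − A)⁻¹ = adj(I−A) / det(I−A) ≈
  [   1.2569     0.8702     0.4558]
  [   0.0622     1.5815     0.3522]
  [   0.2693     0.1865     1.5262]
x = (I − A)⁻¹ d = adj(I−A)·d / det(I−A), with det(I−A) = 0.3620:
  x_1 = (0.4550·295 + 0.3150·125 + 0.1650·240) / 0.3620 = 213.20 / 0.3620 ≈ 589.0
  x_2 = (0.0225·295 + 0.5725·125 + 0.1275·240) / 0.3620 = 108.80 / 0.3620 ≈ 300.6
  x_3 = (0.0975·295 + 0.0675·125 + 0.5525·240) / 0.3620 = 169.80 / 0.3620 ≈ 469.1

x_1 = 589.0, x_2 = 300.6, x_3 = 469.1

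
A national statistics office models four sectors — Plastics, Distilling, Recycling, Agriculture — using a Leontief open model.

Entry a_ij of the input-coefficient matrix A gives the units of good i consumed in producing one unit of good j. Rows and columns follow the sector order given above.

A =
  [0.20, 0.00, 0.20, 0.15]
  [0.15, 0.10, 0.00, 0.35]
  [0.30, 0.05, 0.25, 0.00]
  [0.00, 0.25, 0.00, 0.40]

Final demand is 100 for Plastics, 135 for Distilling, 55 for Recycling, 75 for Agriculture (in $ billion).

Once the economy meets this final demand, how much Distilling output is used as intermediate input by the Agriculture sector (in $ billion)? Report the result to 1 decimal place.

I − A =
  [   0.80     0.00    -0.20    -0.15]
  [  -0.15     0.90     0.00    -0.35]
  [  -0.30    -0.05     0.75     0.00]
  [   0.00    -0.25     0.00     0.60]
Compute the cofactors C_ij = (−1)^(i+j)·(3×3 minor ij) of I−A; the adjugate is their transpose:
adj(I−A) = Cᵀ =
  [ 0.339375   0.034125   0.090500   0.104750]
  [ 0.067500   0.324000   0.018000   0.205875]
  [ 0.140250   0.035250   0.356375   0.055625]
  [ 0.028125   0.135000   0.007500   0.484500]
det(I−A) = Σ_j (I−A)_1j·C_1j = (0.80)(0.339375) + (0.00)(0.067500) + (-0.20)(0.140250) + (-0.15)(0.028125) = 0.23923125
(I − A)⁻¹ = adj(I−A) / det(I−A) ≈
  [   1.4186     0.1426     0.3783     0.4379]
  [   0.2822     1.3543     0.0752     0.8606]
  [   0.5863     0.1473     1.4897     0.2325]
  [   0.1176     0.5643     0.0314     2.0252]
First solve x = (I − A)⁻¹ d = adj(I−A)·d / det(I−A); in particular x_4 = (0.028125·100 + 0.135000·135 + 0.007500·55 + 0.484500·75) / 0.23923125 = 57.7875 / 0.23923125 ≈ 241.555.
Intermediate flow from 2 to 4: z_24 = a_24 · x_4 = 0.35 × 57.7875 / 0.23923125 = 20.225625 / 0.23923125 ≈ 84.5.

z_24 = 84.5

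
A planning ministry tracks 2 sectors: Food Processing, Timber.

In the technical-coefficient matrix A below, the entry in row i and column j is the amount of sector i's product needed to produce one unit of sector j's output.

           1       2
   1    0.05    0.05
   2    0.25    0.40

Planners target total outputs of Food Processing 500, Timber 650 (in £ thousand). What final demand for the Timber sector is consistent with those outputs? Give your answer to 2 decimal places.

I − A =
  [   0.95    -0.05]
  [  -0.25     0.60]
d = (I − A) x:
  d_1 = (+0.95)·500 + (-0.05)·650 = 442.50
  d_2 = (-0.25)·500 + (+0.60)·650 = 265.00

d_2 = 265.00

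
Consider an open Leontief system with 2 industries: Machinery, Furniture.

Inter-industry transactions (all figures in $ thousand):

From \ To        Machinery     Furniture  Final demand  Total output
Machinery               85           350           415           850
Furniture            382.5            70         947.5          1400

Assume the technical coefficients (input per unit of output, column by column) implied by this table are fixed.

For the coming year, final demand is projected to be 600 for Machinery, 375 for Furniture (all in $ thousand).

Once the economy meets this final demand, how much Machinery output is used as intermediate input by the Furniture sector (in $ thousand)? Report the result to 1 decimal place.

Technical coefficients a_ij = z_ij / X_j:
  a_11 = 85/850 = 0.10, a_21 = 382.5/850 = 0.45
  a_12 = 350/1400 = 0.25, a_22 = 70/1400 = 0.05
I − A =
  [   0.90    -0.25]
  [  -0.45     0.95]
det(I−A) = (0.90)(0.95) − (-0.25)(-0.45) = 0.7425
adj(I−A) = [[0.95, 0.25], [0.45, 0.90]]
(I − A)⁻¹ = adj(I−A) / det(I−A) ≈
  [   1.2795     0.3367]
  [   0.6061     1.2121]
First solve x = (I − A)⁻¹ d = adj(I−A)·d / det(I−A); in particular x_2 = (0.45·600 + 0.90·375) / 0.7425 = 607.50 / 0.7425 ≈ 818.182.
Intermediate flow from 1 to 2: z_12 = a_12 · x_2 = 0.25 × 607.50 / 0.7425 = 151.875 / 0.7425 ≈ 204.5.

z_12 = 204.5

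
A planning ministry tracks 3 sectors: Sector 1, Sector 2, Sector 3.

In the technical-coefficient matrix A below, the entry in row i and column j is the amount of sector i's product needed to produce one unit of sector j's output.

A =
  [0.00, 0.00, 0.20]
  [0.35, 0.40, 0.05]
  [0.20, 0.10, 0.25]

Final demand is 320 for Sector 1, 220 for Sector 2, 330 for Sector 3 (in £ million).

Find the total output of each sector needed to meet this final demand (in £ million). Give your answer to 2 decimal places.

x_1 = 450.24, x_2 = 683.57, x_3 = 651.21

I − A =
  [   1.00     0.00    -0.20]
  [  -0.35     0.60    -0.05]
  [  -0.20    -0.10     0.75]
Cofactors of I−A, C_ij = (−1)^(i+j)·(minor ij) (rows/columns in the sector order above):
  C_11 = (0.60)(0.75) − (-0.05)(-0.10) = 0.4450
  C_12 = −[(-0.35)(0.75) − (-0.05)(-0.20)] = 0.2725
  C_13 = (-0.35)(-0.10) − (0.60)(-0.20) = 0.1550
  C_21 = −[(0.00)(0.75) − (-0.20)(-0.10)] = 0.0200
  C_22 = (1.00)(0.75) − (-0.20)(-0.20) = 0.7100
  C_23 = −[(1.00)(-0.10) − (0.00)(-0.20)] = 0.1000
  C_31 = (0.00)(-0.05) − (-0.20)(0.60) = 0.1200
  C_32 = −[(1.00)(-0.05) − (-0.20)(-0.35)] = 0.1200
  C_33 = (1.00)(0.60) − (0.00)(-0.35) = 0.6000
det(I−A) = Σ_j (I−A)_1j·C_1j = (1.00)(0.4450) + (0.00)(0.2725) + (-0.20)(0.1550) = 0.4140
adj(I−A) = Cᵀ =
  [ 0.4450   0.0200   0.1200]
  [ 0.2725   0.7100   0.1200]
  [ 0.1550   0.1000   0.6000]
(I − A)⁻¹ = adj(I−A) / det(I−A) ≈
  [   1.0749     0.0483     0.2899]
  [   0.6582     1.7150     0.2899]
  [   0.3744     0.2415     1.4493]
x = (I − A)⁻¹ d = adj(I−A)·d / det(I−A), with det(I−A) = 0.4140:
  x_1 = (0.4450·320 + 0.0200·220 + 0.1200·330) / 0.4140 = 186.40 / 0.4140 ≈ 450.24
  x_2 = (0.2725·320 + 0.7100·220 + 0.1200·330) / 0.4140 = 283.00 / 0.4140 ≈ 683.57
  x_3 = (0.1550·320 + 0.1000·220 + 0.6000·330) / 0.4140 = 269.60 / 0.4140 ≈ 651.21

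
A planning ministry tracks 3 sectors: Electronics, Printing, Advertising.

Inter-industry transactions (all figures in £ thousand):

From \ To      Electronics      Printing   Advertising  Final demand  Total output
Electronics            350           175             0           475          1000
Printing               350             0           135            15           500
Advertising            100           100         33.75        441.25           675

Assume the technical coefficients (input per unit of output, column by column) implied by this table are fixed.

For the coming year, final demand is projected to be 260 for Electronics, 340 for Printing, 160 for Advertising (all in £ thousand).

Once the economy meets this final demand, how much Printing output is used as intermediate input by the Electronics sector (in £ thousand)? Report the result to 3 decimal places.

Technical coefficients a_ij = z_ij / X_j:
  a_11 = 350/1000 = 0.35, a_21 = 350/1000 = 0.35, a_31 = 100/1000 = 0.10
  a_12 = 175/500 = 0.35, a_22 = 0/500 = 0.00, a_32 = 100/500 = 0.20
  a_13 = 0/675 = 0.00, a_23 = 135/675 = 0.20, a_33 = 33.75/675 = 0.05
I − A =
  [   0.65    -0.35     0.00]
  [  -0.35     1.00    -0.20]
  [  -0.10    -0.20     0.95]
Cofactors of I−A, C_ij = (−1)^(i+j)·(minor ij) (rows/columns in the sector order above):
  C_11 = (1.00)(0.95) − (-0.20)(-0.20) = 0.9100
  C_12 = −[(-0.35)(0.95) − (-0.20)(-0.10)] = 0.3525
  C_13 = (-0.35)(-0.20) − (1.00)(-0.10) = 0.1700
  C_21 = −[(-0.35)(0.95) − (0.00)(-0.20)] = 0.3325
  C_22 = (0.65)(0.95) − (0.00)(-0.10) = 0.6175
  C_23 = −[(0.65)(-0.20) − (-0.35)(-0.10)] = 0.1650
  C_31 = (-0.35)(-0.20) − (0.00)(1.00) = 0.0700
  C_32 = −[(0.65)(-0.20) − (0.00)(-0.35)] = 0.1300
  C_33 = (0.65)(1.00) − (-0.35)(-0.35) = 0.5275
det(I−A) = Σ_j (I−A)_1j·C_1j = (0.65)(0.9100) + (-0.35)(0.3525) + (0.00)(0.1700) = 0.468125
adj(I−A) = Cᵀ =
  [ 0.9100   0.3325   0.0700]
  [ 0.3525   0.6175   0.1300]
  [ 0.1700   0.1650   0.5275]
(I − A)⁻¹ = adj(I−A) / det(I−A) ≈
  [   1.9439     0.7103     0.1495]
  [   0.7530     1.3191     0.2777]
  [   0.3632     0.3525     1.1268]
First solve x = (I − A)⁻¹ d = adj(I−A)·d / det(I−A); in particular x_1 = (0.9100·260 + 0.3325·340 + 0.0700·160) / 0.468125 = 360.85 / 0.468125 ≈ 770.84112.
Intermediate flow from 2 to 1: z_21 = a_21 · x_1 = 0.35 × 360.85 / 0.468125 = 126.2975 / 0.468125 ≈ 269.794.

z_21 = 269.794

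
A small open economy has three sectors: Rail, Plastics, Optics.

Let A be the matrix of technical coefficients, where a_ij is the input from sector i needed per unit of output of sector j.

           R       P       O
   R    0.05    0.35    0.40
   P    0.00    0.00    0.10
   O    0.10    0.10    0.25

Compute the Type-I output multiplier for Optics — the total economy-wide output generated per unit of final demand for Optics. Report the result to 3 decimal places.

I − A =
  [   0.95    -0.35    -0.40]
  [   0.00     1.00    -0.10]
  [  -0.10    -0.10     0.75]
Cofactors of I−A, C_ij = (−1)^(i+j)·(minor ij) (rows/columns in the sector order above):
  C_11 = (1.00)(0.75) − (-0.10)(-0.10) = 0.7400
  C_12 = −[(0.00)(0.75) − (-0.10)(-0.10)] = 0.0100
  C_13 = (0.00)(-0.10) − (1.00)(-0.10) = 0.1000
  C_21 = −[(-0.35)(0.75) − (-0.40)(-0.10)] = 0.3025
  C_22 = (0.95)(0.75) − (-0.40)(-0.10) = 0.6725
  C_23 = −[(0.95)(-0.10) − (-0.35)(-0.10)] = 0.1300
  C_31 = (-0.35)(-0.10) − (-0.40)(1.00) = 0.4350
  C_32 = −[(0.95)(-0.10) − (-0.40)(0.00)] = 0.0950
  C_33 = (0.95)(1.00) − (-0.35)(0.00) = 0.9500
det(I−A) = Σ_j (I−A)_1j·C_1j = (0.95)(0.7400) + (-0.35)(0.0100) + (-0.40)(0.1000) = 0.6595
adj(I−A) = Cᵀ =
  [ 0.7400   0.3025   0.4350]
  [ 0.0100   0.6725   0.0950]
  [ 0.1000   0.1300   0.9500]
(I − A)⁻¹ = adj(I−A) / det(I−A) ≈
  [   1.1221     0.4587     0.6596]
  [   0.0152     1.0197     0.1440]
  [   0.1516     0.1971     1.4405]
The output multiplier for sector j is the column-j sum of the Leontief inverse (I − A)⁻¹ = adj(I−A) / det(I−A).
Column O of adj(I−A): (0.4350, 0.0950, 0.9500); det(I−A) = 0.6595.
m_O = (0.4350 + 0.0950 + 0.9500) / 0.6595 = 1.48 / 0.6595 ≈ 2.244.

m_O = 2.244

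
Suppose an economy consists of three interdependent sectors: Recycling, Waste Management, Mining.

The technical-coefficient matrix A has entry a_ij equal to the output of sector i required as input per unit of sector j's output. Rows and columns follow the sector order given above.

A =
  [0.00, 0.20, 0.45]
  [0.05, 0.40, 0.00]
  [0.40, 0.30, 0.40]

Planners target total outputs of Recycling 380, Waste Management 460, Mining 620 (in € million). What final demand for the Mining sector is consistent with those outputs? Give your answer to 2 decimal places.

d_M = 82.00

I − A =
  [   1.00    -0.20    -0.45]
  [  -0.05     0.60     0.00]
  [  -0.40    -0.30     0.60]
d = (I − A) x:
  d_R = (+1.00)·380 + (-0.20)·460 + (-0.45)·620 = 9.00
  d_W = (-0.05)·380 + (+0.60)·460 + (+0.00)·620 = 257.00
  d_M = (-0.40)·380 + (-0.30)·460 + (+0.60)·620 = 82.00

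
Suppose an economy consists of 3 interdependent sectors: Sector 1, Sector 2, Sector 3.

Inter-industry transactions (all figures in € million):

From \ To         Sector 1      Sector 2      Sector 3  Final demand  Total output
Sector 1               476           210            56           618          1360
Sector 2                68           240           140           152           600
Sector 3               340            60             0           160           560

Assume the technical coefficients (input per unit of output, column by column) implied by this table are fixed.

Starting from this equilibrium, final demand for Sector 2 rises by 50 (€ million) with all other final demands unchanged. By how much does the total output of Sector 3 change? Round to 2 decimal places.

Technical coefficients a_ij = z_ij / X_j:
  a_11 = 476/1360 = 0.35, a_21 = 68/1360 = 0.05, a_31 = 340/1360 = 0.25
  a_12 = 210/600 = 0.35, a_22 = 240/600 = 0.40, a_32 = 60/600 = 0.10
  a_13 = 56/560 = 0.10, a_23 = 140/560 = 0.25, a_33 = 0/560 = 0.00
I − A =
  [   0.65    -0.35    -0.10]
  [  -0.05     0.60    -0.25]
  [  -0.25    -0.10     1.00]
Cofactors of I−A, C_ij = (−1)^(i+j)·(minor ij) (rows/columns in the sector order above):
  C_11 = (0.60)(1.00) − (-0.25)(-0.10) = 0.5750
  C_12 = −[(-0.05)(1.00) − (-0.25)(-0.25)] = 0.1125
  C_13 = (-0.05)(-0.10) − (0.60)(-0.25) = 0.1550
  C_21 = −[(-0.35)(1.00) − (-0.10)(-0.10)] = 0.3600
  C_22 = (0.65)(1.00) − (-0.10)(-0.25) = 0.6250
  C_23 = −[(0.65)(-0.10) − (-0.35)(-0.25)] = 0.1525
  C_31 = (-0.35)(-0.25) − (-0.10)(0.60) = 0.1475
  C_32 = −[(0.65)(-0.25) − (-0.10)(-0.05)] = 0.1675
  C_33 = (0.65)(0.60) − (-0.35)(-0.05) = 0.3725
det(I−A) = Σ_j (I−A)_1j·C_1j = (0.65)(0.5750) + (-0.35)(0.1125) + (-0.10)(0.1550) = 0.318875
adj(I−A) = Cᵀ =
  [ 0.5750   0.3600   0.1475]
  [ 0.1125   0.6250   0.1675]
  [ 0.1550   0.1525   0.3725]
(I − A)⁻¹ = adj(I−A) / det(I−A) ≈
  [   1.8032     1.1290     0.4626]
  [   0.3528     1.9600     0.5253]
  [   0.4861     0.4782     1.1682]
Δx = (I − A)⁻¹ Δd with Δd having +50 in the Sector 2 component and 0 elsewhere.
So Δx_3 = L_32 · (+50), where L_32 = adj(I−A)_32 / det(I−A) = 0.1525 / 0.318875.
Δx_3 = 0.1525 × (+50) / 0.318875 = 7.625 / 0.318875 ≈ 23.91.

Δx_3 = 23.91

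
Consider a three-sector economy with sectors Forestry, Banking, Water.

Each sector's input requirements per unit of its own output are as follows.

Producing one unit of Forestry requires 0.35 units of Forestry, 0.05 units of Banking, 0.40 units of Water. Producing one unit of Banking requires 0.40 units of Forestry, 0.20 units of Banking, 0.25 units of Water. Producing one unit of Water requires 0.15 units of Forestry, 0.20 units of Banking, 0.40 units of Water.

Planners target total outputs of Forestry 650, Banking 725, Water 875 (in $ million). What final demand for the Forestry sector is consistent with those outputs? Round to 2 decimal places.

d_F = 1.25

I − A =
  [   0.65    -0.40    -0.15]
  [  -0.05     0.80    -0.20]
  [  -0.40    -0.25     0.60]
d = (I − A) x:
  d_F = (+0.65)·650 + (-0.40)·725 + (-0.15)·875 = 1.25
  d_B = (-0.05)·650 + (+0.80)·725 + (-0.20)·875 = 372.50
  d_W = (-0.40)·650 + (-0.25)·725 + (+0.60)·875 = 83.75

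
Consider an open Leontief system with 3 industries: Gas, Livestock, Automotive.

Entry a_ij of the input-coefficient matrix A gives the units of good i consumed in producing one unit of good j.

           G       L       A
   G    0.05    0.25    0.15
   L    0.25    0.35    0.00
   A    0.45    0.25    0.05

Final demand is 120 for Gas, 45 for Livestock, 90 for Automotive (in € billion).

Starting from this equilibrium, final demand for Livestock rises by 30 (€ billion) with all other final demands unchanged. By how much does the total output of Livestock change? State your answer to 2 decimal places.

Δx_L = 52.85

I − A =
  [   0.95    -0.25    -0.15]
  [  -0.25     0.65     0.00]
  [  -0.45    -0.25     0.95]
Cofactors of I−A, C_ij = (−1)^(i+j)·(minor ij) (rows/columns in the sector order above):
  C_11 = (0.65)(0.95) − (0.00)(-0.25) = 0.6175
  C_12 = −[(-0.25)(0.95) − (0.00)(-0.45)] = 0.2375
  C_13 = (-0.25)(-0.25) − (0.65)(-0.45) = 0.3550
  C_21 = −[(-0.25)(0.95) − (-0.15)(-0.25)] = 0.2750
  C_22 = (0.95)(0.95) − (-0.15)(-0.45) = 0.8350
  C_23 = −[(0.95)(-0.25) − (-0.25)(-0.45)] = 0.3500
  C_31 = (-0.25)(0.00) − (-0.15)(0.65) = 0.0975
  C_32 = −[(0.95)(0.00) − (-0.15)(-0.25)] = 0.0375
  C_33 = (0.95)(0.65) − (-0.25)(-0.25) = 0.5550
det(I−A) = Σ_j (I−A)_1j·C_1j = (0.95)(0.6175) + (-0.25)(0.2375) + (-0.15)(0.3550) = 0.4740
adj(I−A) = Cᵀ =
  [ 0.6175   0.2750   0.0975]
  [ 0.2375   0.8350   0.0375]
  [ 0.3550   0.3500   0.5550]
(I − A)⁻¹ = adj(I−A) / det(I−A) ≈
  [   1.3027     0.5802     0.2057]
  [   0.5011     1.7616     0.0791]
  [   0.7489     0.7384     1.1709]
Δx = (I − A)⁻¹ Δd with Δd having +30 in the Livestock component and 0 elsewhere.
So Δx_L = L_LL · (+30), where L_LL = adj(I−A)_LL / det(I−A) = 0.8350 / 0.4740.
Δx_L = 0.8350 × (+30) / 0.4740 = 25.05 / 0.4740 ≈ 52.85.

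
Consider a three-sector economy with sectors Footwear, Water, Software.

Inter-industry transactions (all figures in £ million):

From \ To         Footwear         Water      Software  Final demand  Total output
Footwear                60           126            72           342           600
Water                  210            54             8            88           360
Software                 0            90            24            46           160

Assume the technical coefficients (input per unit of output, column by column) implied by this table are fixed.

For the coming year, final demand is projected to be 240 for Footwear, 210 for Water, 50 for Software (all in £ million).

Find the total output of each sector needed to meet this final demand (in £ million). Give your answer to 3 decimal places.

Technical coefficients a_ij = z_ij / X_j:
  a_11 = 60/600 = 0.10, a_21 = 210/600 = 0.35, a_31 = 0/600 = 0.00
  a_12 = 126/360 = 0.35, a_22 = 54/360 = 0.15, a_32 = 90/360 = 0.25
  a_13 = 72/160 = 0.45, a_23 = 8/160 = 0.05, a_33 = 24/160 = 0.15
I − A =
  [   0.90    -0.35    -0.45]
  [  -0.35     0.85    -0.05]
  [   0.00    -0.25     0.85]
Cofactors of I−A, C_ij = (−1)^(i+j)·(minor ij) (rows/columns in the sector order above):
  C_11 = (0.85)(0.85) − (-0.05)(-0.25) = 0.7100
  C_12 = −[(-0.35)(0.85) − (-0.05)(0.00)] = 0.2975
  C_13 = (-0.35)(-0.25) − (0.85)(0.00) = 0.0875
  C_21 = −[(-0.35)(0.85) − (-0.45)(-0.25)] = 0.4100
  C_22 = (0.90)(0.85) − (-0.45)(0.00) = 0.7650
  C_23 = −[(0.90)(-0.25) − (-0.35)(0.00)] = 0.2250
  C_31 = (-0.35)(-0.05) − (-0.45)(0.85) = 0.4000
  C_32 = −[(0.90)(-0.05) − (-0.45)(-0.35)] = 0.2025
  C_33 = (0.90)(0.85) − (-0.35)(-0.35) = 0.6425
det(I−A) = Σ_j (I−A)_1j·C_1j = (0.90)(0.7100) + (-0.35)(0.2975) + (-0.45)(0.0875) = 0.4955
adj(I−A) = Cᵀ =
  [ 0.7100   0.4100   0.4000]
  [ 0.2975   0.7650   0.2025]
  [ 0.0875   0.2250   0.6425]
(I − A)⁻¹ = adj(I−A) / det(I−A) ≈
  [   1.4329     0.8274     0.8073]
  [   0.6004     1.5439     0.4087]
  [   0.1766     0.4541     1.2967]
x = (I − A)⁻¹ d = adj(I−A)·d / det(I−A), with det(I−A) = 0.4955:
  x_1 = (0.7100·240 + 0.4100·210 + 0.4000·50) / 0.4955 = 276.50 / 0.4955 ≈ 558.022
  x_2 = (0.2975·240 + 0.7650·210 + 0.2025·50) / 0.4955 = 242.175 / 0.4955 ≈ 488.749
  x_3 = (0.0875·240 + 0.2250·210 + 0.6425·50) / 0.4955 = 100.375 / 0.4955 ≈ 202.573

x_1 = 558.022, x_2 = 488.749, x_3 = 202.573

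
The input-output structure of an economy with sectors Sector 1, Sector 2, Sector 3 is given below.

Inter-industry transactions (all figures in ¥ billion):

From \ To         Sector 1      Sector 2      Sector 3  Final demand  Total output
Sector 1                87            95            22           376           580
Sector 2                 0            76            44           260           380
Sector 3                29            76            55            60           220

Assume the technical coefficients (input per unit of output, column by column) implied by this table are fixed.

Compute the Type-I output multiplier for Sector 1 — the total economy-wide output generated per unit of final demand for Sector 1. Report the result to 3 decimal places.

Technical coefficients a_ij = z_ij / X_j:
  a_11 = 87/580 = 0.15, a_21 = 0/580 = 0.00, a_31 = 29/580 = 0.05
  a_12 = 95/380 = 0.25, a_22 = 76/380 = 0.20, a_32 = 76/380 = 0.20
  a_13 = 22/220 = 0.10, a_23 = 44/220 = 0.20, a_33 = 55/220 = 0.25
I − A =
  [   0.85    -0.25    -0.10]
  [   0.00     0.80    -0.20]
  [  -0.05    -0.20     0.75]
Cofactors of I−A, C_ij = (−1)^(i+j)·(minor ij) (rows/columns in the sector order above):
  C_11 = (0.80)(0.75) − (-0.20)(-0.20) = 0.5600
  C_12 = −[(0.00)(0.75) − (-0.20)(-0.05)] = 0.0100
  C_13 = (0.00)(-0.20) − (0.80)(-0.05) = 0.0400
  C_21 = −[(-0.25)(0.75) − (-0.10)(-0.20)] = 0.2075
  C_22 = (0.85)(0.75) − (-0.10)(-0.05) = 0.6325
  C_23 = −[(0.85)(-0.20) − (-0.25)(-0.05)] = 0.1825
  C_31 = (-0.25)(-0.20) − (-0.10)(0.80) = 0.1300
  C_32 = −[(0.85)(-0.20) − (-0.10)(0.00)] = 0.1700
  C_33 = (0.85)(0.80) − (-0.25)(0.00) = 0.6800
det(I−A) = Σ_j (I−A)_1j·C_1j = (0.85)(0.5600) + (-0.25)(0.0100) + (-0.10)(0.0400) = 0.4695
adj(I−A) = Cᵀ =
  [ 0.5600   0.2075   0.1300]
  [ 0.0100   0.6325   0.1700]
  [ 0.0400   0.1825   0.6800]
(I − A)⁻¹ = adj(I−A) / det(I−A) ≈
  [   1.1928     0.4420     0.2769]
  [   0.0213     1.3472     0.3621]
  [   0.0852     0.3887     1.4483]
The output multiplier for sector j is the column-j sum of the Leontief inverse (I − A)⁻¹ = adj(I−A) / det(I−A).
Column 1 of adj(I−A): (0.5600, 0.0100, 0.0400); det(I−A) = 0.4695.
m_1 = (0.5600 + 0.0100 + 0.0400) / 0.4695 = 0.61 / 0.4695 ≈ 1.299.

m_1 = 1.299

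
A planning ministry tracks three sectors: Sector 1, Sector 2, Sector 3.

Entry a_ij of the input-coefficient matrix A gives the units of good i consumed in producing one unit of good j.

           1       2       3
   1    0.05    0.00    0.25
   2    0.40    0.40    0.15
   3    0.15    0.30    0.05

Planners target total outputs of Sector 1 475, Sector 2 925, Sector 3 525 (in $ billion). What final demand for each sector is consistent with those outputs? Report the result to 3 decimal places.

d_1 = 320.000, d_2 = 286.250, d_3 = 150.000

I − A =
  [   0.95     0.00    -0.25]
  [  -0.40     0.60    -0.15]
  [  -0.15    -0.30     0.95]
d = (I − A) x:
  d_1 = (+0.95)·475 + (+0.00)·925 + (-0.25)·525 = 320.000
  d_2 = (-0.40)·475 + (+0.60)·925 + (-0.15)·525 = 286.250
  d_3 = (-0.15)·475 + (-0.30)·925 + (+0.95)·525 = 150.000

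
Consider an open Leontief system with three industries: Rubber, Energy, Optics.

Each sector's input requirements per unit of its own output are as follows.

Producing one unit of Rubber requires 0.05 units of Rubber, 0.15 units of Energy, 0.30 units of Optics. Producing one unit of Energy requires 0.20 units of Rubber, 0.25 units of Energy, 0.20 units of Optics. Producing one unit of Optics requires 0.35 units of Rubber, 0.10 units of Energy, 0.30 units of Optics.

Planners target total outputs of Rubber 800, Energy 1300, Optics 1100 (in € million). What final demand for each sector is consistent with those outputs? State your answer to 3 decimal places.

d_1 = 115.000, d_2 = 745.000, d_3 = 270.000

I − A =
  [   0.95    -0.20    -0.35]
  [  -0.15     0.75    -0.10]
  [  -0.30    -0.20     0.70]
d = (I − A) x:
  d_1 = (+0.95)·800 + (-0.20)·1300 + (-0.35)·1100 = 115.000
  d_2 = (-0.15)·800 + (+0.75)·1300 + (-0.10)·1100 = 745.000
  d_3 = (-0.30)·800 + (-0.20)·1300 + (+0.70)·1100 = 270.000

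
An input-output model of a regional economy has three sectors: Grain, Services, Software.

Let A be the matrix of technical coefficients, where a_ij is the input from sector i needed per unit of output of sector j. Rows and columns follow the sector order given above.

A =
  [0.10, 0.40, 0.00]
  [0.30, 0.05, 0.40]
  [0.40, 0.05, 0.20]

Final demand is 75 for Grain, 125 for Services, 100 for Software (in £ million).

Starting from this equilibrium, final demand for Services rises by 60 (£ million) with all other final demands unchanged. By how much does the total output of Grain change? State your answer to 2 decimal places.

I − A =
  [   0.90    -0.40     0.00]
  [  -0.30     0.95    -0.40]
  [  -0.40    -0.05     0.80]
Cofactors of I−A, C_ij = (−1)^(i+j)·(minor ij) (rows/columns in the sector order above):
  C_11 = (0.95)(0.80) − (-0.40)(-0.05) = 0.7400
  C_12 = −[(-0.30)(0.80) − (-0.40)(-0.40)] = 0.4000
  C_13 = (-0.30)(-0.05) − (0.95)(-0.40) = 0.3950
  C_21 = −[(-0.40)(0.80) − (0.00)(-0.05)] = 0.3200
  C_22 = (0.90)(0.80) − (0.00)(-0.40) = 0.7200
  C_23 = −[(0.90)(-0.05) − (-0.40)(-0.40)] = 0.2050
  C_31 = (-0.40)(-0.40) − (0.00)(0.95) = 0.1600
  C_32 = −[(0.90)(-0.40) − (0.00)(-0.30)] = 0.3600
  C_33 = (0.90)(0.95) − (-0.40)(-0.30) = 0.7350
det(I−A) = Σ_j (I−A)_1j·C_1j = (0.90)(0.7400) + (-0.40)(0.4000) + (0.00)(0.3950) = 0.5060
adj(I−A) = Cᵀ =
  [ 0.7400   0.3200   0.1600]
  [ 0.4000   0.7200   0.3600]
  [ 0.3950   0.2050   0.7350]
(I − A)⁻¹ = adj(I−A) / det(I−A) ≈
  [   1.4625     0.6324     0.3162]
  [   0.7905     1.4229     0.7115]
  [   0.7806     0.4051     1.4526]
Δx = (I − A)⁻¹ Δd with Δd having +60 in the Services component and 0 elsewhere.
So Δx_1 = L_12 · (+60), where L_12 = adj(I−A)_12 / det(I−A) = 0.3200 / 0.5060.
Δx_1 = 0.3200 × (+60) / 0.5060 = 19.20 / 0.5060 ≈ 37.94.

Δx_1 = 37.94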